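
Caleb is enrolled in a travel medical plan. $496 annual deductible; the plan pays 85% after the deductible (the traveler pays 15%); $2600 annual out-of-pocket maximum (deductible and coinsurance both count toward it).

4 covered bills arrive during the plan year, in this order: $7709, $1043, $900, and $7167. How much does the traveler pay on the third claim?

$135

Claim 1 ($7709): $496 to deductible, leaving $7213; traveler's 15% is $1081.95. Traveler pays $1577.95; OOP now $1577.95.
Claim 2 ($1043): 15% coinsurance on $1043 = $156.45. Cost to traveler: $156.45. OOP to date $1734.40.
Claim 3 ($900): deductible met; 15% of $900 = $135. Traveler pays $135; OOP now $1869.40.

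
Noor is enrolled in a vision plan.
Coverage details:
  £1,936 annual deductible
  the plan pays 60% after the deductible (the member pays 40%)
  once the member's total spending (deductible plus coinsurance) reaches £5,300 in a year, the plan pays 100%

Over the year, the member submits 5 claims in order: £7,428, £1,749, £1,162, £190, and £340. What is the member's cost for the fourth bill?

#1 (£7,428): £1,936 finishes the deductible; £5,492 goes to coinsurance; 40% of £5,492 = £2,196.80. Member owes £4,132.80 (running OOP £4,132.80).
#2 (£1,749): deductible met; 40% of £1,749 = £699.60. Member pays £699.60; OOP now £4,832.40.
#3 (£1,162): deductible already satisfied, so member's share is 40% × £1,162 = £464.80. Member owes £464.80 (running OOP £5,297.20).
#4 (£190): 40% coinsurance on £190 = £76. Adding that to £5,297.20 gives £5,373.20, past the £5,300 cap; member pays only £5,300 − £5,297.20 = £2.80.

£2.80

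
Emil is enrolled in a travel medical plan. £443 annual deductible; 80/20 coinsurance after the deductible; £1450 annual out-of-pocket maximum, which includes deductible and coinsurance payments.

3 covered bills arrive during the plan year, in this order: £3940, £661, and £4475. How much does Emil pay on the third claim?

Bill 1, £3940: £443 finishes the deductible; £3497 goes to coinsurance; traveler's 20% is £699.40. Traveler owes £1142.40 (running OOP £1142.40).
Bill 2, £661: 20% coinsurance on £661 = £132.20. Traveler owes £132.20 (running OOP £1274.60).
Bill 3, £4475: deductible met; 20% of £4475 = £895. That would push OOP to £2169.60, over the £1450 cap, so traveler pays £1450 − £1274.60 = £175.40.

£175.40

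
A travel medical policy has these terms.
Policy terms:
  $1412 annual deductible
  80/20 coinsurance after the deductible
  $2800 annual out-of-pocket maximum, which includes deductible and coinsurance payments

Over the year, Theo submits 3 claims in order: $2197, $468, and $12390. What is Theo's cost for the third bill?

#1 ($2197): deductible takes $1412, $785 remains; 20% of $785 = $157. Cost to traveler: $1569. OOP to date $1569.
#2 ($468): deductible met; 20% of $468 = $93.60. Traveler pays $93.60; OOP now $1662.60.
#3 ($12390): deductible already satisfied, so traveler's share is 20% × $12390 = $2478. That would push OOP to $4140.60, over the $2800 cap, so traveler pays $2800 − $1662.60 = $1137.40.

$1137.40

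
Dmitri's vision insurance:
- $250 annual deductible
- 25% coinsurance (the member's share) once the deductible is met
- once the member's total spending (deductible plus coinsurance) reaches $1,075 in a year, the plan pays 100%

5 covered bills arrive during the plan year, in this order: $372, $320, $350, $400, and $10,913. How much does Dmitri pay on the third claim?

Claim 1 ($372): $250 finishes the deductible; $122 goes to coinsurance; coinsurance $122 × 25% = $30.50. Member pays $280.50; OOP now $280.50.
Claim 2 ($320): 25% coinsurance on $320 = $80. Member owes $80 (running OOP $360.50).
Claim 3 ($350): deductible met; 25% of $350 = $87.50. Member pays $87.50; OOP now $448.

$87.50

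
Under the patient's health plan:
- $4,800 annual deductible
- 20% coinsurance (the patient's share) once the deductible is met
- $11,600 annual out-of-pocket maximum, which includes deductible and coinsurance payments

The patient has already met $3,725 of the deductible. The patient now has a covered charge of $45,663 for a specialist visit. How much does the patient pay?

$7,875

$3,725 of the $4,800 deductible is already met, leaving $1,075.
The remaining $44,588 (= $45,663 − $1,075) moves to coinsurance.
20% of $44,588 = $8,917.60 falls to the patient.
That puts the patient's cost at $1,075 + $8,917.60 = $9,992.60 before any cap.
That would bring total out-of-pocket to $13,717.60, past the $11,600 cap. The patient is capped at $11,600 − $3,725 = $7,875 on this claim.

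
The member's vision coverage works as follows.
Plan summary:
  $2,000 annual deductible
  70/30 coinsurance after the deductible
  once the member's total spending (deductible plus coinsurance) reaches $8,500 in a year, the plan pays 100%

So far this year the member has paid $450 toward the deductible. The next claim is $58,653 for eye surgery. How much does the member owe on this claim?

Deductible still to meet: $2,000 − $450 = $1,550.
After the $1,550 deductible portion, $58,653 − $1,550 = $57,103 is subject to coinsurance.
Coinsurance: $57,103 × 30% = $17,130.90.
That puts the member's cost at $1,550 + $17,130.90 = $18,680.90 before any cap.
Adding $18,680.90 to the $450 already spent would give $19,130.90, which exceeds the $8,500 cap; the member pays just $8,500 − $450 = $8,050.

$8,050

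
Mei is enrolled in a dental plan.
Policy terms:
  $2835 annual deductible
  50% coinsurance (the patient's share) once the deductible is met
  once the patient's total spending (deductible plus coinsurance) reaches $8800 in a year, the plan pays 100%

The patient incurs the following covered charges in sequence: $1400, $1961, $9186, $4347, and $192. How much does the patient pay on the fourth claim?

$1109

Bill 1, $1400: all of it applies to the deductible. Cost to patient: $1400. OOP to date $1400.
Bill 2, $1961: $1435 to deductible, leaving $526; patient's 50% is $263. Cost to patient: $1698. OOP to date $3098.
Bill 3, $9186: deductible met; 50% of $9186 = $4593. Cost to patient: $4593. OOP to date $7691.
Bill 4, $4347: 50% coinsurance on $4347 = $2173.50. OOP would hit $9864.50 > $8800, so the cap limits the patient to $8800 − $7691 = $1109.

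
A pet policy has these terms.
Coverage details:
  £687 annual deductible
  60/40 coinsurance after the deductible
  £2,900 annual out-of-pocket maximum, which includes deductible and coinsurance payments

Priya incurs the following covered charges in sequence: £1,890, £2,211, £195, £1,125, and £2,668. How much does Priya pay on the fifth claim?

Claim 1 (£1,890): £687 to deductible, leaving £1,203; coinsurance £1,203 × 40% = £481.20. Cost to owner: £1,168.20. OOP to date £1,168.20.
Claim 2 (£2,211): deductible met; 40% of £2,211 = £884.40. Cost to owner: £884.40. OOP to date £2,052.60.
Claim 3 (£195): 40% coinsurance on £195 = £78. Owner pays £78; OOP now £2,130.60.
Claim 4 (£1,125): deductible already satisfied, so owner's share is 40% × £1,125 = £450. Cost to owner: £450. OOP to date £2,580.60.
Claim 5 (£2,668): deductible already satisfied, so owner's share is 40% × £2,668 = £1,067.20. Adding that to £2,580.60 gives £3,647.80, past the £2,900 cap; owner pays only £2,900 − £2,580.60 = £319.40.

£319.40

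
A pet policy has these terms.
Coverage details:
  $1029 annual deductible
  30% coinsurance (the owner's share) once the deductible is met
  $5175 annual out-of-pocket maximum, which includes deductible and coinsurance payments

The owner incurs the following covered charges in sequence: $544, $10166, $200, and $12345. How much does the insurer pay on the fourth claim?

$11163.30

Bill 1, $544: entire amount goes to the deductible. Owner owes $544 (running OOP $544). Plan pays $544 − $544 = $0.
Bill 2, $10166: $485 to deductible, leaving $9681; 30% of $9681 = $2904.30. Cost to owner: $3389.30. OOP to date $3933.30. Plan pays $10166 − $3389.30 = $6776.70.
Bill 3, $200: deductible already satisfied, so owner's share is 30% × $200 = $60. Owner owes $60 (running OOP $3993.30). Plan pays $200 − $60 = $140.
Bill 4, $12345: deductible already satisfied, so owner's share is 30% × $12345 = $3703.50. That would push OOP to $7696.80, over the $5175 cap, so owner pays $5175 − $3993.30 = $1181.70. Insurer: $12345 − $1181.70 = $11163.30.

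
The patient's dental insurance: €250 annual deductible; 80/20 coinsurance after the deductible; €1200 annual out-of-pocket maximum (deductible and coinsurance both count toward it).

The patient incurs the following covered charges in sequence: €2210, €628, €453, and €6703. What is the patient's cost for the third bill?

€90.60

Claim 1 — €2210: €250 to deductible, leaving €1960; coinsurance €1960 × 20% = €392. Patient pays €642; OOP now €642.
Claim 2 — €628: 20% coinsurance on €628 = €125.60. Cost to patient: €125.60. OOP to date €767.60.
Claim 3 — €453: 20% coinsurance on €453 = €90.60. Cost to patient: €90.60. OOP to date €858.20.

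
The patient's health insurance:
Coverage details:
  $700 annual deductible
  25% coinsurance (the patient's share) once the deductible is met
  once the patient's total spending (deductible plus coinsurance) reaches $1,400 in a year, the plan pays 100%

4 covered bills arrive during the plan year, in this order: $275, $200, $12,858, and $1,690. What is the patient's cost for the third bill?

$925

Claim 1 ($275): fully absorbed by the deductible. Patient pays $275; OOP now $275.
Claim 2 ($200): fully absorbed by the deductible. Patient owes $200 (running OOP $475).
Claim 3 ($12,858): $225 to deductible, leaving $12,633; patient's 25% is $3,158.25. Together that's $225 + $3,158.25 = $3,383.25. OOP would hit $3,858.25 > $1,400, so the cap limits the patient to $1,400 − $475 = $925.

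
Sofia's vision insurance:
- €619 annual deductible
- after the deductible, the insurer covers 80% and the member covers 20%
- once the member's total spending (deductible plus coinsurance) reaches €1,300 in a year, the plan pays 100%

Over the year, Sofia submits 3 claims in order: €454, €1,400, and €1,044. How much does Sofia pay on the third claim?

€208.80

Claim 1 — €454: fully absorbed by the deductible. Cost to member: €454. OOP to date €454.
Claim 2 — €1,400: €165 to deductible, leaving €1,235; member's 20% is €247. Member pays €412; OOP now €866.
Claim 3 — €1,044: deductible already satisfied, so member's share is 20% × €1,044 = €208.80. Member pays €208.80; OOP now €1,074.80.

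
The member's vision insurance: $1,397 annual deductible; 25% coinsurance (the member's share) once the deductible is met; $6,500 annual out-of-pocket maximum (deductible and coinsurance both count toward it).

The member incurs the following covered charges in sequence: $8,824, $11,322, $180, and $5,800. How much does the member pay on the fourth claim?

Bill 1, $8,824: deductible takes $1,397, $7,427 remains; member's 25% is $1,856.75. Cost to member: $3,253.75. OOP to date $3,253.75.
Bill 2, $11,322: deductible already satisfied, so member's share is 25% × $11,322 = $2,830.50. Member owes $2,830.50 (running OOP $6,084.25).
Bill 3, $180: deductible met; 25% of $180 = $45. Member owes $45 (running OOP $6,129.25).
Bill 4, $5,800: deductible already satisfied, so member's share is 25% × $5,800 = $1,450. OOP would hit $7,579.25 > $6,500, so the cap limits the member to $6,500 − $6,129.25 = $370.75.

$370.75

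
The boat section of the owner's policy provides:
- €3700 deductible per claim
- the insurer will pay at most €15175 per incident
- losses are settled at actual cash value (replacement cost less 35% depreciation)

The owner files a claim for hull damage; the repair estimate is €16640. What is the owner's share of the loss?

Actual cash value after 35% depreciation: €16640 × 65% = €10816.
After the deductible, €10816 − €3700 = €7116 remains.
That's under the €15175 cap, so the insurer reimburses the full €7116.
Out of pocket: €16640 − €7116 = €9524.

€9524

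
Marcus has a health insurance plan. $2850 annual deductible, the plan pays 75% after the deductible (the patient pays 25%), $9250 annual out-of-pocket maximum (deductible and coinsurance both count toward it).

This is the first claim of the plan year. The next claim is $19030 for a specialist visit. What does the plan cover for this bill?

The full $2850 deductible is still open; $2850 of this bill applies to it.
After the $2850 deductible portion, $19030 − $2850 = $16180 is subject to coinsurance.
Coinsurance: $16180 × 25% = $4045.
That puts the patient's cost at $2850 + $4045 = $6895 before any cap.
Total out-of-pocket so far would be $0 + $6895 = $6895, below the $9250 cap — no reduction.
The plan picks up $19030 − $6895 = $12135.

$12135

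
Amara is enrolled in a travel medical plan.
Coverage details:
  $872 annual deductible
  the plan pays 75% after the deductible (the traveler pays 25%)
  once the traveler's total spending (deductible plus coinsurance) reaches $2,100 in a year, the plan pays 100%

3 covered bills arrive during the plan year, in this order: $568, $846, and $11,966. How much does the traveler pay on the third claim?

$1,092.50

Bill 1, $568: all of it applies to the deductible. Traveler owes $568 (running OOP $568).
Bill 2, $846: $304 finishes the deductible; $542 goes to coinsurance; coinsurance $542 × 25% = $135.50. Traveler owes $439.50 (running OOP $1,007.50).
Bill 3, $11,966: deductible met; 25% of $11,966 = $2,991.50. Adding that to $1,007.50 gives $3,999, past the $2,100 cap; traveler pays only $2,100 − $1,007.50 = $1,092.50.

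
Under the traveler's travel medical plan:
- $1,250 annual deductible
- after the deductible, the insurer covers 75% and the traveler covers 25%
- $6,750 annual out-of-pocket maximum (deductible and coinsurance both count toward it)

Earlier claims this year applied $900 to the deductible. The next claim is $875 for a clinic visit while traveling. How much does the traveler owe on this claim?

Deductible still to meet: $1,250 − $900 = $350.
The remaining $525 (= $875 − $350) moves to coinsurance.
Traveler's 25% share of $525 is $131.25.
Traveler responsibility before any cap: $350 + $131.25 = $481.25.
Total out-of-pocket so far would be $900 + $481.25 = $1,381.25, below the $6,750 cap — no reduction.

$481.25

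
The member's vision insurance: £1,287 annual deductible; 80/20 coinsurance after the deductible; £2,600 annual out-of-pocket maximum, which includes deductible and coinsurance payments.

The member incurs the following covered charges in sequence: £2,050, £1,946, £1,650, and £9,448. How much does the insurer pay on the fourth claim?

£9,006.80

Claim 1 (£2,050): deductible takes £1,287, £763 remains; 20% of £763 = £152.60. Member owes £1,439.60 (running OOP £1,439.60). Plan pays £2,050 − £1,439.60 = £610.40.
Claim 2 (£1,946): deductible already satisfied, so member's share is 20% × £1,946 = £389.20. Member pays £389.20; OOP now £1,828.80. Insurer: £1,946 − £389.20 = £1,556.80.
Claim 3 (£1,650): deductible already satisfied, so member's share is 20% × £1,650 = £330. Member owes £330 (running OOP £2,158.80). Insurer: £1,650 − £330 = £1,320.
Claim 4 (£9,448): 20% coinsurance on £9,448 = £1,889.60. OOP would hit £4,048.40 > £2,600, so the cap limits the member to £2,600 − £2,158.80 = £441.20. Plan pays £9,448 − £441.20 = £9,006.80.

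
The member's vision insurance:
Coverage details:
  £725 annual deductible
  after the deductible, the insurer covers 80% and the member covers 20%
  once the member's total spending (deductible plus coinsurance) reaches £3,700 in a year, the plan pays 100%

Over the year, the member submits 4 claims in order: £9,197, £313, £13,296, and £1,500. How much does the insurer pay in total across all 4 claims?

£20,606

Claim 1 — £9,197: £725 finishes the deductible; £8,472 goes to coinsurance; member's 20% is £1,694.40. Member owes £2,419.40 (running OOP £2,419.40). Plan pays £9,197 − £2,419.40 = £6,777.60.
Claim 2 — £313: deductible met; 20% of £313 = £62.60. Member owes £62.60 (running OOP £2,482). Insurer: £313 − £62.60 = £250.40.
Claim 3 — £13,296: deductible already satisfied, so member's share is 20% × £13,296 = £2,659.20. That would push OOP to £5,141.20, over the £3,700 cap, so member pays £3,700 − £2,482 = £1,218. Plan pays £13,296 − £1,218 = £12,078.
Claim 4 — £1,500: 20% coinsurance on £1,500 = £300. OOP would hit £4,000 > £3,700, so the cap limits the member to £3,700 − £3,700 = £0. Insurer: £1,500 − £0 = £1,500.
Insurer total: £6,777.60 + £250.40 + £12,078 + £1,500 = £20,606.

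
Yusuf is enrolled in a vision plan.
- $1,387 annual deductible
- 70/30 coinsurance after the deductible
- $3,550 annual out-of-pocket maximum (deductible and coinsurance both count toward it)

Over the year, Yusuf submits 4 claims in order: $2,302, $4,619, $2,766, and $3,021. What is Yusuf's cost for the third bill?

$502.80

#1 ($2,302): $1,387 to deductible, leaving $915; coinsurance $915 × 30% = $274.50. Member pays $1,661.50; OOP now $1,661.50.
#2 ($4,619): deductible met; 30% of $4,619 = $1,385.70. Member pays $1,385.70; OOP now $3,047.20.
#3 ($2,766): deductible met; 30% of $2,766 = $829.80. That would push OOP to $3,877, over the $3,550 cap, so member pays $3,550 − $3,047.20 = $502.80.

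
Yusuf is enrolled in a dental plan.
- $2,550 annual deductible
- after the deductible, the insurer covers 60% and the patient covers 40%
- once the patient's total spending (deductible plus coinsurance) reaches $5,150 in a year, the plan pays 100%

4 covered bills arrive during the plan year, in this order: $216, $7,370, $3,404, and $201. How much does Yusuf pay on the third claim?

Claim 1 ($216): all of it applies to the deductible. Patient owes $216 (running OOP $216).
Claim 2 ($7,370): deductible takes $2,334, $5,036 remains; patient's 40% is $2,014.40. Patient pays $4,348.40; OOP now $4,564.40.
Claim 3 ($3,404): 40% coinsurance on $3,404 = $1,361.60. Adding that to $4,564.40 gives $5,926, past the $5,150 cap; patient pays only $5,150 − $4,564.40 = $585.60.

$585.60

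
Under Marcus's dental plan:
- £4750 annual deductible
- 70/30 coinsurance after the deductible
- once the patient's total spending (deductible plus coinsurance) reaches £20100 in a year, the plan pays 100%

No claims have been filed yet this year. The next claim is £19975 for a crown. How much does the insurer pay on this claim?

Deductible not yet touched, so the first £4750 of the bill goes to the deductible.
The remaining £15225 (= £19975 − £4750) moves to coinsurance.
Patient's 30% share of £15225 is £4567.50.
So the patient owes £4750 + £4567.50 = £9317.50 before any cap.
Total out-of-pocket so far would be £0 + £9317.50 = £9317.50, below the £20100 cap — no reduction.
Insurer pays the balance: £19975 − £9317.50 = £10657.50.

£10657.50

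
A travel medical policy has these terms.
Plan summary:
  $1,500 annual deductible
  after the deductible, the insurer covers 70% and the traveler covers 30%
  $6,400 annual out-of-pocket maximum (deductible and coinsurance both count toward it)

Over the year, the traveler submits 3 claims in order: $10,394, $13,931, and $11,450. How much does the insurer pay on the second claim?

$11,699.20

Claim 1 ($10,394): $1,500 to deductible, leaving $8,894; coinsurance $8,894 × 30% = $2,668.20. Traveler owes $4,168.20 (running OOP $4,168.20). Plan pays $10,394 − $4,168.20 = $6,225.80.
Claim 2 ($13,931): 30% coinsurance on $13,931 = $4,179.30. That would push OOP to $8,347.50, over the $6,400 cap, so traveler pays $6,400 − $4,168.20 = $2,231.80. Insurer: $13,931 − $2,231.80 = $11,699.20.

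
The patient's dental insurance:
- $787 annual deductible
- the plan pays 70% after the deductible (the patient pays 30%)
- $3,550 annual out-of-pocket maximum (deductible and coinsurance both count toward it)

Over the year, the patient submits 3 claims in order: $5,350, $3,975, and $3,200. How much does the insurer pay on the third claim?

Claim 1 ($5,350): $787 finishes the deductible; $4,563 goes to coinsurance; patient's 30% is $1,368.90. Patient owes $2,155.90 (running OOP $2,155.90). Plan pays $5,350 − $2,155.90 = $3,194.10.
Claim 2 ($3,975): 30% coinsurance on $3,975 = $1,192.50. Cost to patient: $1,192.50. OOP to date $3,348.40. Plan pays $3,975 − $1,192.50 = $2,782.50.
Claim 3 ($3,200): deductible met; 30% of $3,200 = $960. Adding that to $3,348.40 gives $4,308.40, past the $3,550 cap; patient pays only $3,550 − $3,348.40 = $201.60. Plan pays $3,200 − $201.60 = $2,998.40.

$2,998.40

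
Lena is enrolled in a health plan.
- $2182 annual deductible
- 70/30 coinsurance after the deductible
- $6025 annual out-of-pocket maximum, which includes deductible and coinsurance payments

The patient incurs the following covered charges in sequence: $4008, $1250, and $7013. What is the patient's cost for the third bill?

$2103.90

#1 ($4008): deductible takes $2182, $1826 remains; patient's 30% is $547.80. Patient pays $2729.80; OOP now $2729.80.
#2 ($1250): 30% coinsurance on $1250 = $375. Patient pays $375; OOP now $3104.80.
#3 ($7013): 30% coinsurance on $7013 = $2103.90. Patient owes $2103.90 (running OOP $5208.70).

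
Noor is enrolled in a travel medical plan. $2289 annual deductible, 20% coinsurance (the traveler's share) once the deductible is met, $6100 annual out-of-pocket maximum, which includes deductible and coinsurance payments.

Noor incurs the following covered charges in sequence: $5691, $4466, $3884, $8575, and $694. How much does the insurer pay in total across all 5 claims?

Bill 1, $5691: $2289 to deductible, leaving $3402; 20% of $3402 = $680.40. Traveler owes $2969.40 (running OOP $2969.40). Insurer: $5691 − $2969.40 = $2721.60.
Bill 2, $4466: 20% coinsurance on $4466 = $893.20. Traveler pays $893.20; OOP now $3862.60. Plan pays $4466 − $893.20 = $3572.80.
Bill 3, $3884: deductible already satisfied, so traveler's share is 20% × $3884 = $776.80. Traveler pays $776.80; OOP now $4639.40. Insurer: $3884 − $776.80 = $3107.20.
Bill 4, $8575: deductible already satisfied, so traveler's share is 20% × $8575 = $1715. OOP would hit $6354.40 > $6100, so the cap limits the traveler to $6100 − $4639.40 = $1460.60. Insurer: $8575 − $1460.60 = $7114.40.
Bill 5, $694: deductible met; 20% of $694 = $138.80. OOP would hit $6238.80 > $6100, so the cap limits the traveler to $6100 − $6100 = $0. Plan pays $694 − $0 = $694.
Insurer total = bills − traveler's total = $23310 − $6100 = $17210.

$17210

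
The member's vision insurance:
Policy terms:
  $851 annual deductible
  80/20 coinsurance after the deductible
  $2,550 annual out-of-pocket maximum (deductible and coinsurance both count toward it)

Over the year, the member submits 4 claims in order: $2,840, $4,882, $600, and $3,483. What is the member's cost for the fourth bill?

Claim 1 ($2,840): $851 to deductible, leaving $1,989; coinsurance $1,989 × 20% = $397.80. Member owes $1,248.80 (running OOP $1,248.80).
Claim 2 ($4,882): deductible already satisfied, so member's share is 20% × $4,882 = $976.40. Cost to member: $976.40. OOP to date $2,225.20.
Claim 3 ($600): deductible met; 20% of $600 = $120. Cost to member: $120. OOP to date $2,345.20.
Claim 4 ($3,483): deductible met; 20% of $3,483 = $696.60. OOP would hit $3,041.80 > $2,550, so the cap limits the member to $2,550 − $2,345.20 = $204.80.

$204.80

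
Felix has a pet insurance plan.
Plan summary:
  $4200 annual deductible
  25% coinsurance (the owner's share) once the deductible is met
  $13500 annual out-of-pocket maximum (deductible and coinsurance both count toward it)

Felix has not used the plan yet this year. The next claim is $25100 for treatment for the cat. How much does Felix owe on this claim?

$9425

Nothing has been paid toward the $4200 deductible, so the first $4200 of this charge is applied there.
The remaining $20900 (= $25100 − $4200) moves to coinsurance.
Owner's 25% share of $20900 is $5225.
That puts the owner's cost at $4200 + $5225 = $9425 before any cap.
Total out-of-pocket so far would be $0 + $9425 = $9425, below the $13500 cap — no reduction.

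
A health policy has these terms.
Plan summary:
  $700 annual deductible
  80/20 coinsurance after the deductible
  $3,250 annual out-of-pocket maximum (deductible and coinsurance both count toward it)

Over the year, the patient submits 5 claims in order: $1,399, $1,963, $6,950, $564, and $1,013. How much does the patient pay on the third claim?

$1,390

#1 ($1,399): deductible takes $700, $699 remains; patient's 20% is $139.80. Cost to patient: $839.80. OOP to date $839.80.
#2 ($1,963): 20% coinsurance on $1,963 = $392.60. Patient pays $392.60; OOP now $1,232.40.
#3 ($6,950): deductible met; 20% of $6,950 = $1,390. Cost to patient: $1,390. OOP to date $2,622.40.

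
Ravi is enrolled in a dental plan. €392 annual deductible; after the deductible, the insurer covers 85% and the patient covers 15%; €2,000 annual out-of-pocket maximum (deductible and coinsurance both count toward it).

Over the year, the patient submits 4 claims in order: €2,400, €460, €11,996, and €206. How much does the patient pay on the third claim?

Claim 1 (€2,400): €392 to deductible, leaving €2,008; coinsurance €2,008 × 15% = €301.20. Patient owes €693.20 (running OOP €693.20).
Claim 2 (€460): deductible already satisfied, so patient's share is 15% × €460 = €69. Patient pays €69; OOP now €762.20.
Claim 3 (€11,996): deductible already satisfied, so patient's share is 15% × €11,996 = €1,799.40. That would push OOP to €2,561.60, over the €2,000 cap, so patient pays €2,000 − €762.20 = €1,237.80.

€1,237.80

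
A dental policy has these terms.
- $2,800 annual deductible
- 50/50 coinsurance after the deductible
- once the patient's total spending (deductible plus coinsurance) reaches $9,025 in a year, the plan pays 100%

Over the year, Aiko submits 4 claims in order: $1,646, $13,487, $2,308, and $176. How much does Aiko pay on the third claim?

#1 ($1,646): entire amount goes to the deductible. Patient owes $1,646 (running OOP $1,646).
#2 ($13,487): deductible takes $1,154, $12,333 remains; 50% of $12,333 = $6,166.50. Patient pays $7,320.50; OOP now $8,966.50.
#3 ($2,308): 50% coinsurance on $2,308 = $1,154. Adding that to $8,966.50 gives $10,120.50, past the $9,025 cap; patient pays only $9,025 − $8,966.50 = $58.50.

$58.50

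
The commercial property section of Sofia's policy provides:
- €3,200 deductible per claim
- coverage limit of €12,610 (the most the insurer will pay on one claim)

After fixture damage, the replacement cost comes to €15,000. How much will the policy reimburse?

€11,800

Subtract the deductible: €15,000 − €3,200 = €11,800.
That's under the €12,610 cap, so the insurer reimburses the full €11,800.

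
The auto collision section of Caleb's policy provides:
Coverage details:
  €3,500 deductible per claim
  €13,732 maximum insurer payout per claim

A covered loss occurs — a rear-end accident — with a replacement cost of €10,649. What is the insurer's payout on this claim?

Subtract the deductible: €10,649 − €3,500 = €7,149.
€7,149 ≤ €13,732, so the limit doesn't bind; insurer pays €7,149.

€7,149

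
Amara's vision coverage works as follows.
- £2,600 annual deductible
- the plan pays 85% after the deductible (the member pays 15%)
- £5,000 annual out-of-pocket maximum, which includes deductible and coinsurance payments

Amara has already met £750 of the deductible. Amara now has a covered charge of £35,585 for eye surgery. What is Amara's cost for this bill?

Remaining deductible: £2,600 − £750 = £1,850.
That leaves £35,585 − £1,850 = £33,735 for coinsurance.
15% of £33,735 = £5,060.25 falls to the member.
That puts the member's cost at £1,850 + £5,060.25 = £6,910.25 before any cap.
That would bring total out-of-pocket to £7,660.25, past the £5,000 cap. The member is capped at £5,000 − £750 = £4,250 on this claim.

£4,250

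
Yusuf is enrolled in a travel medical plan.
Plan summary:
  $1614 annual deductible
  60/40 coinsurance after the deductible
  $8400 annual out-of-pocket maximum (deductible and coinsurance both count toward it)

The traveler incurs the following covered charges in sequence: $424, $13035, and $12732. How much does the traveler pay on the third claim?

Claim 1 ($424): fully absorbed by the deductible. Traveler pays $424; OOP now $424.
Claim 2 ($13035): $1190 to deductible, leaving $11845; 40% of $11845 = $4738. Cost to traveler: $5928. OOP to date $6352.
Claim 3 ($12732): 40% coinsurance on $12732 = $5092.80. OOP would hit $11444.80 > $8400, so the cap limits the traveler to $8400 − $6352 = $2048.

$2048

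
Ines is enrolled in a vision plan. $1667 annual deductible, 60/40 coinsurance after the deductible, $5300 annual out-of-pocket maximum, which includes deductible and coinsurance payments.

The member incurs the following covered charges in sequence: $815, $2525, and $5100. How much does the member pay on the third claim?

$2040

#1 ($815): fully absorbed by the deductible. Cost to member: $815. OOP to date $815.
#2 ($2525): deductible takes $852, $1673 remains; member's 40% is $669.20. Member pays $1521.20; OOP now $2336.20.
#3 ($5100): deductible met; 40% of $5100 = $2040. Member owes $2040 (running OOP $4376.20).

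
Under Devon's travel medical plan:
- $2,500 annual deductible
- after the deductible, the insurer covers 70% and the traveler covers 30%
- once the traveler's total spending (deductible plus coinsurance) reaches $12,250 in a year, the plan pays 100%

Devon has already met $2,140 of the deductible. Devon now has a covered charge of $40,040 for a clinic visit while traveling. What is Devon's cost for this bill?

$10,110

Deductible still to meet: $2,500 − $2,140 = $360.
The remaining $39,680 (= $40,040 − $360) moves to coinsurance.
30% of $39,680 = $11,904 falls to the traveler.
So the traveler owes $360 + $11,904 = $12,264 before any cap.
Adding $12,264 to the $2,140 already spent would give $14,404, which exceeds the $12,250 cap; the traveler pays just $12,250 − $2,140 = $10,110.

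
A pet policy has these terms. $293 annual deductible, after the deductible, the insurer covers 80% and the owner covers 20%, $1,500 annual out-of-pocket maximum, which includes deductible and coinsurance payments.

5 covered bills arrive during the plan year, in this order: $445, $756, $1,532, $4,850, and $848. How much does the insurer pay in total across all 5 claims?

$6,931

Claim 1 — $445: $293 to deductible, leaving $152; coinsurance $152 × 20% = $30.40. Owner pays $323.40; OOP now $323.40. Plan pays $445 − $323.40 = $121.60.
Claim 2 — $756: 20% coinsurance on $756 = $151.20. Cost to owner: $151.20. OOP to date $474.60. Insurer: $756 − $151.20 = $604.80.
Claim 3 — $1,532: 20% coinsurance on $1,532 = $306.40. Owner owes $306.40 (running OOP $781). Insurer: $1,532 − $306.40 = $1,225.60.
Claim 4 — $4,850: deductible met; 20% of $4,850 = $970. OOP would hit $1,751 > $1,500, so the cap limits the owner to $1,500 − $781 = $719. Plan pays $4,850 − $719 = $4,131.
Claim 5 — $848: deductible already satisfied, so owner's share is 20% × $848 = $169.60. Adding that to $1,500 gives $1,669.60, past the $1,500 cap; owner pays only $1,500 − $1,500 = $0. Insurer: $848 − $0 = $848.
Insurer total: $121.60 + $604.80 + $1,225.60 + $4,131 + $848 = $6,931.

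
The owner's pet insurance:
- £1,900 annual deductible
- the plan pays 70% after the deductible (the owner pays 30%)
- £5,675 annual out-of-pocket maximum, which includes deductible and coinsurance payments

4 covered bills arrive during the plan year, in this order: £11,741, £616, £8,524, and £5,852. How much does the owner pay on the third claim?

Claim 1 (£11,741): £1,900 to deductible, leaving £9,841; 30% of £9,841 = £2,952.30. Owner pays £4,852.30; OOP now £4,852.30.
Claim 2 (£616): deductible already satisfied, so owner's share is 30% × £616 = £184.80. Owner pays £184.80; OOP now £5,037.10.
Claim 3 (£8,524): 30% coinsurance on £8,524 = £2,557.20. Adding that to £5,037.10 gives £7,594.30, past the £5,675 cap; owner pays only £5,675 − £5,037.10 = £637.90.

£637.90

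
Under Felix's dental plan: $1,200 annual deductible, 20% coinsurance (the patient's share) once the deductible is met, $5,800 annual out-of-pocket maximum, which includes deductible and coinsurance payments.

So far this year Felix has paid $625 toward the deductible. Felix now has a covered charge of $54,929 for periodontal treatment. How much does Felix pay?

Remaining deductible: $1,200 − $625 = $575.
After the $575 deductible portion, $54,929 − $575 = $54,354 is subject to coinsurance.
20% of $54,354 = $10,870.80 falls to the patient.
That puts the patient's cost at $575 + $10,870.80 = $11,445.80 before any cap.
That would bring total out-of-pocket to $12,070.80, past the $5,800 cap. The patient is capped at $5,800 − $625 = $5,175 on this claim.

$5,175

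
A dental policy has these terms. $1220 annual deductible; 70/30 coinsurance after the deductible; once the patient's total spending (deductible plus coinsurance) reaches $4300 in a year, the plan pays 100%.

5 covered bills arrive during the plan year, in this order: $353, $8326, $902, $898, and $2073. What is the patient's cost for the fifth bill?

$302.30

Bill 1, $353: entire amount goes to the deductible. Cost to patient: $353. OOP to date $353.
Bill 2, $8326: deductible takes $867, $7459 remains; 30% of $7459 = $2237.70. Patient pays $3104.70; OOP now $3457.70.
Bill 3, $902: deductible met; 30% of $902 = $270.60. Cost to patient: $270.60. OOP to date $3728.30.
Bill 4, $898: 30% coinsurance on $898 = $269.40. Patient owes $269.40 (running OOP $3997.70).
Bill 5, $2073: deductible already satisfied, so patient's share is 30% × $2073 = $621.90. That would push OOP to $4619.60, over the $4300 cap, so patient pays $4300 − $3997.70 = $302.30.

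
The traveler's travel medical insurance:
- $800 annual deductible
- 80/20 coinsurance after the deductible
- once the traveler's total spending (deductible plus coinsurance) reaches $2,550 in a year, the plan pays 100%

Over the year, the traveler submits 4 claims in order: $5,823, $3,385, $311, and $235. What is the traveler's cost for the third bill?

Claim 1 ($5,823): $800 finishes the deductible; $5,023 goes to coinsurance; traveler's 20% is $1,004.60. Traveler owes $1,804.60 (running OOP $1,804.60).
Claim 2 ($3,385): deductible already satisfied, so traveler's share is 20% × $3,385 = $677. Traveler owes $677 (running OOP $2,481.60).
Claim 3 ($311): deductible already satisfied, so traveler's share is 20% × $311 = $62.20. Traveler pays $62.20; OOP now $2,543.80.

$62.20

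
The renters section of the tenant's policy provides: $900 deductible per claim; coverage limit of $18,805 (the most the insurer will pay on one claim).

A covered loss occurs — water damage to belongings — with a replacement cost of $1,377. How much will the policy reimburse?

$477

Subtract the deductible: $1,377 − $900 = $477.
That's under the $18,805 cap, so the insurer reimburses the full $477.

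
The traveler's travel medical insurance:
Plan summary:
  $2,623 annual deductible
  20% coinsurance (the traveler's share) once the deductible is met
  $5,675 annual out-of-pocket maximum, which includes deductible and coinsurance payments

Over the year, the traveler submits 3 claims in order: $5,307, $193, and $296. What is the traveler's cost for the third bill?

$59.20

Bill 1, $5,307: $2,623 to deductible, leaving $2,684; traveler's 20% is $536.80. Traveler pays $3,159.80; OOP now $3,159.80.
Bill 2, $193: 20% coinsurance on $193 = $38.60. Traveler pays $38.60; OOP now $3,198.40.
Bill 3, $296: deductible already satisfied, so traveler's share is 20% × $296 = $59.20. Traveler pays $59.20; OOP now $3,257.60.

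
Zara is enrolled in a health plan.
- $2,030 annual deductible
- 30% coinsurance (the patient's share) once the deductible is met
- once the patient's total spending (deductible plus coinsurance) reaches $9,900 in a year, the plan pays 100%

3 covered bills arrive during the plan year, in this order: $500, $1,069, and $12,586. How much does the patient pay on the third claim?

Claim 1 — $500: all of it applies to the deductible. Cost to patient: $500. OOP to date $500.
Claim 2 — $1,069: entire amount goes to the deductible. Patient pays $1,069; OOP now $1,569.
Claim 3 — $12,586: deductible takes $461, $12,125 remains; patient's 30% is $3,637.50. Patient owes $4,098.50 (running OOP $5,667.50).

$4,098.50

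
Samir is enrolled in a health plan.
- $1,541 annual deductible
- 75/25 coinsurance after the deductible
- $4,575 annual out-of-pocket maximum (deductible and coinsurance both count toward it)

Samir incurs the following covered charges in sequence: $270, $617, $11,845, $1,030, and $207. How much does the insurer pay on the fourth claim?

$793.75

#1 ($270): all of it applies to the deductible. Patient pays $270; OOP now $270. Insurer: $270 − $270 = $0.
#2 ($617): all of it applies to the deductible. Cost to patient: $617. OOP to date $887. Insurer: $617 − $617 = $0.
#3 ($11,845): $654 to deductible, leaving $11,191; 25% of $11,191 = $2,797.75. Patient pays $3,451.75; OOP now $4,338.75. Insurer: $11,845 − $3,451.75 = $8,393.25.
#4 ($1,030): 25% coinsurance on $1,030 = $257.50. Adding that to $4,338.75 gives $4,596.25, past the $4,575 cap; patient pays only $4,575 − $4,338.75 = $236.25. Plan pays $1,030 − $236.25 = $793.75.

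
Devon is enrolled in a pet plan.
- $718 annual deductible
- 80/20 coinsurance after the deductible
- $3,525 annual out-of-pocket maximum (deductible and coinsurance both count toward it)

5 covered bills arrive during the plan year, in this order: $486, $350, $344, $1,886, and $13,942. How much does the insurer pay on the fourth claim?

Claim 1 — $486: all of it applies to the deductible. Owner pays $486; OOP now $486. Insurer: $486 − $486 = $0.
Claim 2 — $350: $232 to deductible, leaving $118; owner's 20% is $23.60. Owner owes $255.60 (running OOP $741.60). Insurer: $350 − $255.60 = $94.40.
Claim 3 — $344: 20% coinsurance on $344 = $68.80. Owner pays $68.80; OOP now $810.40. Plan pays $344 − $68.80 = $275.20.
Claim 4 — $1,886: 20% coinsurance on $1,886 = $377.20. Owner pays $377.20; OOP now $1,187.60. Insurer: $1,886 − $377.20 = $1,508.80.

$1,508.80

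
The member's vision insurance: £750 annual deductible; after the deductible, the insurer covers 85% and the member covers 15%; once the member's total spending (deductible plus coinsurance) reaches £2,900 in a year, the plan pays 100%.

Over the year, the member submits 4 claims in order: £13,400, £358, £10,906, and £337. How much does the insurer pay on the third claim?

Bill 1, £13,400: £750 finishes the deductible; £12,650 goes to coinsurance; member's 15% is £1,897.50. Member pays £2,647.50; OOP now £2,647.50. Plan pays £13,400 − £2,647.50 = £10,752.50.
Bill 2, £358: deductible met; 15% of £358 = £53.70. Cost to member: £53.70. OOP to date £2,701.20. Insurer: £358 − £53.70 = £304.30.
Bill 3, £10,906: deductible met; 15% of £10,906 = £1,635.90. Adding that to £2,701.20 gives £4,337.10, past the £2,900 cap; member pays only £2,900 − £2,701.20 = £198.80. Plan pays £10,906 − £198.80 = £10,707.20.

£10,707.20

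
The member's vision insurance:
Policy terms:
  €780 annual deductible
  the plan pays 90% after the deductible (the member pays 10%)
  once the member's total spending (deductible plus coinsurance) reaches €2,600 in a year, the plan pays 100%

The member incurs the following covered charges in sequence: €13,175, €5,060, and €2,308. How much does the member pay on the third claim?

€74.50

Claim 1 — €13,175: €780 to deductible, leaving €12,395; member's 10% is €1,239.50. Cost to member: €2,019.50. OOP to date €2,019.50.
Claim 2 — €5,060: deductible met; 10% of €5,060 = €506. Member pays €506; OOP now €2,525.50.
Claim 3 — €2,308: deductible already satisfied, so member's share is 10% × €2,308 = €230.80. That would push OOP to €2,756.30, over the €2,600 cap, so member pays €2,600 − €2,525.50 = €74.50.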